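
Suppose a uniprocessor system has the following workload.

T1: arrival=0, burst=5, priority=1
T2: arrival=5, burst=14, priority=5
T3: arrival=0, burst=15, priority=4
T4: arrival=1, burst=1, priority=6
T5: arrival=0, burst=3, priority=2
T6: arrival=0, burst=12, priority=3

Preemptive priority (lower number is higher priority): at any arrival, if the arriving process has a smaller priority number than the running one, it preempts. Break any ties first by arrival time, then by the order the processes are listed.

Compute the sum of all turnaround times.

Gantt: | T1 0-5 | T5 5-8 | T6 8-20 | T3 20-35 | T2 35-49 | T4 49-50 |
Completion: T1=5  T2=49  T3=35  T4=50  T5=8  T6=20
Turnaround (C−A): T1=5  T2=44  T3=35  T4=49  T5=8  T6=20
Turnaround = completion − arrival: T1=5, T2=44, T3=35, T4=49, T5=8, T6=20
Total turnaround = 5 + 44 + 35 + 49 + 8 + 20 = 161

161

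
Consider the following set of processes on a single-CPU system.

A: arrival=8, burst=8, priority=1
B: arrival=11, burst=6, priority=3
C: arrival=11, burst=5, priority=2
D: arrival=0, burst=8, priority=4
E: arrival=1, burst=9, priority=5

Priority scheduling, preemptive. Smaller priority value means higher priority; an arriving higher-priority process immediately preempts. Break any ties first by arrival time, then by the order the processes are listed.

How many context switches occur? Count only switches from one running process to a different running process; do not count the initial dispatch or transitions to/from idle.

Timeline: | D 0-8 | A 8-16 | C 16-21 | B 21-27 | E 27-36 |
Completion: A=16  B=27  C=21  D=8  E=36
Turnaround (C−A): A=8  B=16  C=10  D=8  E=35

4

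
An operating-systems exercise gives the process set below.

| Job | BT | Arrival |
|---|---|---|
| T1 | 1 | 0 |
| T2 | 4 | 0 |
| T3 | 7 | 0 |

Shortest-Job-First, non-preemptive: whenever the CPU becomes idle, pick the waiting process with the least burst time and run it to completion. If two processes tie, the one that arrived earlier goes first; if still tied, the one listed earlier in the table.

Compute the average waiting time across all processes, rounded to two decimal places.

2.00

Schedule: | T1 0-1 | T2 1-5 | T3 5-12 |
Completion: T1=1  T2=5  T3=12
Turnaround (C−A): T1=1  T2=5  T3=12
Waiting times: T1=0, T2=1, T3=5
Average waiting = (0+1+5) / 3 = 6/3 = 2.00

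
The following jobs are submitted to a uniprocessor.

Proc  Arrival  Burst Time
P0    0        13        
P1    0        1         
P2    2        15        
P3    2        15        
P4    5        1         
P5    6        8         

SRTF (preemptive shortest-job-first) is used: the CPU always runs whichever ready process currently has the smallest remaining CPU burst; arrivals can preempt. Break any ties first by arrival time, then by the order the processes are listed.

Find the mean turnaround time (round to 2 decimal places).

20.00

Timeline: | P1 0-1 | P0 1-5 | P4 5-6 | P5 6-14 | P0 14-23 | P2 23-38 | P3 38-53 |
Completion: P0=23  P1=1  P2=38  P3=53  P4=6  P5=14
Turnaround times: P0=23, P1=1, P2=36, P3=51, P4=1, P5=8
Average turnaround = (23+1+36+51+1+8) / 6 = 120/6 = 20.00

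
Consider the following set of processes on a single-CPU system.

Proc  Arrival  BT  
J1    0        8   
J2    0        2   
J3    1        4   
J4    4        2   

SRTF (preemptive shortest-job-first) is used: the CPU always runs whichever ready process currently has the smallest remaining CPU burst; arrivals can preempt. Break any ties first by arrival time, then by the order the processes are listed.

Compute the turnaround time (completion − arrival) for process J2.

Timeline: | J2 0-2 | J3 2-6 | J4 6-8 | J1 8-16 |
Completion: J1=16  J2=2  J3=6  J4=8
Turnaround (C−A): J1=16  J2=2  J3=5  J4=4
Turnaround(J2) = completion − arrival = 2 − 0 = 2

2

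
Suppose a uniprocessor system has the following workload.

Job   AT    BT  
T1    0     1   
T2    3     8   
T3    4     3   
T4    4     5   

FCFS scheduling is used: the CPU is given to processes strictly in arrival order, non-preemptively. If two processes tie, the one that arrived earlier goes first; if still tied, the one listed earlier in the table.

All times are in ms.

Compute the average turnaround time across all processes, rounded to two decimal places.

8.50

Timeline: | T1 0-1 | idle 1-3 | T2 3-11 | T3 11-14 | T4 14-19 |
Completion: T1=1  T2=11  T3=14  T4=19
Turnaround (C−A): T1=1  T2=8  T3=10  T4=15
Turnaround times: T1=1, T2=8, T3=10, T4=15
Average turnaround = (1+8+10+15) / 4 = 34/4 = 8.50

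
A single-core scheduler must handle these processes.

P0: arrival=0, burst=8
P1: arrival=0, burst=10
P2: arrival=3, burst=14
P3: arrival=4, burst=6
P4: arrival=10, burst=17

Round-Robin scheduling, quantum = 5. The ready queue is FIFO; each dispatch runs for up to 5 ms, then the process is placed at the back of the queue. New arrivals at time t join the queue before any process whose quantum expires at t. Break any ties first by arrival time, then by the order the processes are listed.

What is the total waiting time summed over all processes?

126

Timeline: | P0 0-5 | P1 5-10 | P2 10-15 | P3 15-20 | P0 20-23 | P4 23-28 | P1 28-33 | P2 33-38 | P3 38-39 | P4 39-44 | P2 44-48 | P4 48-55 |
Completion: P0=23  P1=33  P2=48  P3=39  P4=55
Turnaround (C−A): P0=23  P1=33  P2=45  P3=35  P4=45
Waiting = turnaround − burst: P0=15, P1=23, P2=31, P3=29, P4=28
Total waiting = 15 + 23 + 31 + 29 + 28 = 126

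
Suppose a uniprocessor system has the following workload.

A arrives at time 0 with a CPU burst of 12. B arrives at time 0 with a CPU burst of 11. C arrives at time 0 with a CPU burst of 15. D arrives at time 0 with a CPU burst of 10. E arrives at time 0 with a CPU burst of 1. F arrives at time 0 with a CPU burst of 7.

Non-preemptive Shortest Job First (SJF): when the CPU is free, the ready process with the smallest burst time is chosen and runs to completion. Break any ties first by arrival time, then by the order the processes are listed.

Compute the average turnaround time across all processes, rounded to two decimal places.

25.50

Schedule: | E 0-1 | F 1-8 | D 8-18 | B 18-29 | A 29-41 | C 41-56 |
Completion: A=41  B=29  C=56  D=18  E=1  F=8
Turnaround times: A=41, B=29, C=56, D=18, E=1, F=8
Average turnaround = (41+29+56+18+1+8) / 6 = 153/6 = 25.50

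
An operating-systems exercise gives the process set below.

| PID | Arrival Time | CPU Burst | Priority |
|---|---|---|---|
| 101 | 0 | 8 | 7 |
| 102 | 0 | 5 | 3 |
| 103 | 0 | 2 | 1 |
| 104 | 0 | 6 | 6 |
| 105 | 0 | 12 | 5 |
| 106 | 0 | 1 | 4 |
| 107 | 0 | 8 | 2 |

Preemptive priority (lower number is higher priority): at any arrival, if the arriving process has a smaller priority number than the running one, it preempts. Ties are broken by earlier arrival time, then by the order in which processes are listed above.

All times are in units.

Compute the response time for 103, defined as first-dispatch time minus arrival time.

Schedule: | 103 0-2 | 107 2-10 | 102 10-15 | 106 15-16 | 105 16-28 | 104 28-34 | 101 34-42 |
Completion: 101=42  102=15  103=2  104=34  105=28  106=16  107=10
Turnaround (C−A): 101=42  102=15  103=2  104=34  105=28  106=16  107=10
Response(103) = first start − arrival = 0 − 0 = 0

0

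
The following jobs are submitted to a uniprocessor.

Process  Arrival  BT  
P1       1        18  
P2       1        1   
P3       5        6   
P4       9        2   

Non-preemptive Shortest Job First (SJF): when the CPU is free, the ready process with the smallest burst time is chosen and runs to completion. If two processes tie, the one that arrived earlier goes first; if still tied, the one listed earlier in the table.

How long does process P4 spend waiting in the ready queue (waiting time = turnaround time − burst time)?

Gantt: | idle 0-1 | P2 1-2 | P1 2-20 | P4 20-22 | P3 22-28 |
Completion: P1=20  P2=2  P3=28  P4=22
Waiting(P4) = turnaround − burst = 13 − 2 = 11

11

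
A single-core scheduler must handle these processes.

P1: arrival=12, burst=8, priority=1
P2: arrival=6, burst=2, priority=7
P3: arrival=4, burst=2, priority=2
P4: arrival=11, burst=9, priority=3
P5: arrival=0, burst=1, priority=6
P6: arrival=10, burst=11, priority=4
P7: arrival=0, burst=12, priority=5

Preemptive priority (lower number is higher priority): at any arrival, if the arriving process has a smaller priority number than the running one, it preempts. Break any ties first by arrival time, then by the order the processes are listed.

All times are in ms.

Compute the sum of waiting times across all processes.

Schedule: | P7 0-4 | P3 4-6 | P7 6-10 | P6 10-11 | P4 11-12 | P1 12-20 | P4 20-28 | P6 28-38 | P7 38-42 | P5 42-43 | P2 43-45 |
Completion: P1=20  P2=45  P3=6  P4=28  P5=43  P6=38  P7=42
Turnaround (C−A): P1=8  P2=39  P3=2  P4=17  P5=43  P6=28  P7=42
Waiting = turnaround − burst: P1=0, P2=37, P3=0, P4=8, P5=42, P6=17, P7=30
Total waiting = 0 + 37 + 0 + 8 + 42 + 17 + 30 = 134

134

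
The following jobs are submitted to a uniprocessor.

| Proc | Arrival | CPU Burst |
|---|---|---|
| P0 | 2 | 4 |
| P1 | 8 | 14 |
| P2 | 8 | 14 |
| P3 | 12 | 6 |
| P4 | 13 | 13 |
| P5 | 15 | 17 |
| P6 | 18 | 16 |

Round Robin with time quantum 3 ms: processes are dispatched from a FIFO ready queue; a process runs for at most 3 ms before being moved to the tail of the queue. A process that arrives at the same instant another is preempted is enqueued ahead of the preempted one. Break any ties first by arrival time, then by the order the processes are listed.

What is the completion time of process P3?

38

Schedule: | idle 0-2 | P0 2-6 | idle 6-8 | P1 8-11 | P2 11-14 | P1 14-17 | P3 17-20 | P4 20-23 | P2 23-26 | P5 26-29 | P1 29-32 | P6 32-35 | P3 35-38 | P4 38-41 | P2 41-44 | P5 44-47 | P1 47-50 | P6 50-53 | P4 53-56 | P2 56-59 | P5 59-62 | P1 62-64 | P6 64-67 | P4 67-70 | P2 70-72 | P5 72-75 | P6 75-78 | P4 78-79 | P5 79-82 | P6 82-85 | P5 85-87 | P6 87-88 |
Completion: P0=6  P1=64  P2=72  P3=38  P4=79  P5=87  P6=88
Turnaround (C−A): P0=4  P1=56  P2=64  P3=26  P4=66  P5=72  P6=70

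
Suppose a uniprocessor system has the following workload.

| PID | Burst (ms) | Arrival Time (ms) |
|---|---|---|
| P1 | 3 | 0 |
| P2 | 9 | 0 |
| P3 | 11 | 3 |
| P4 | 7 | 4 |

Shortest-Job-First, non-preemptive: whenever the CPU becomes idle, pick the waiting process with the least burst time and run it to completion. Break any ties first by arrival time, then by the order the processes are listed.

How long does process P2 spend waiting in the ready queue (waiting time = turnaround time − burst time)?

3

Schedule: | P1 0-3 | P2 3-12 | P4 12-19 | P3 19-30 |
Completion: P1=3  P2=12  P3=30  P4=19
Turnaround (C−A): P1=3  P2=12  P3=27  P4=15
Waiting(P2) = turnaround − burst = 12 − 9 = 3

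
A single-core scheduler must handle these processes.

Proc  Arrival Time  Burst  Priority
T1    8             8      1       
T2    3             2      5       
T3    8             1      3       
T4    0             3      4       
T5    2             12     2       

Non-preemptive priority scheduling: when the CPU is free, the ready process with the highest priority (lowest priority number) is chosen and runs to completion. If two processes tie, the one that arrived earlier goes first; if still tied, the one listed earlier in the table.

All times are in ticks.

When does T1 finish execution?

Schedule: | T4 0-3 | T5 3-15 | T1 15-23 | T3 23-24 | T2 24-26 |
Completion: T1=23  T2=26  T3=24  T4=3  T5=15

23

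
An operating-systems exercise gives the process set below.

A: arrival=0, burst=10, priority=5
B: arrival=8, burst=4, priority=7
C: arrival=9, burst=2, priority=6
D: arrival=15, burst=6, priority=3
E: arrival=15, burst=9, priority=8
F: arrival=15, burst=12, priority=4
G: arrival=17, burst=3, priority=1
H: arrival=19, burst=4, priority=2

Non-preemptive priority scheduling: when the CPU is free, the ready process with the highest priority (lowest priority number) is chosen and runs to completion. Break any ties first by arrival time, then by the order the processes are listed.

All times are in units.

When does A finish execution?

10

Gantt: | A 0-10 | C 10-12 | B 12-16 | D 16-22 | G 22-25 | H 25-29 | F 29-41 | E 41-50 |
Completion: A=10  B=16  C=12  D=22  E=50  F=41  G=25  H=29
Turnaround (C−A): A=10  B=8  C=3  D=7  E=35  F=26  G=8  H=10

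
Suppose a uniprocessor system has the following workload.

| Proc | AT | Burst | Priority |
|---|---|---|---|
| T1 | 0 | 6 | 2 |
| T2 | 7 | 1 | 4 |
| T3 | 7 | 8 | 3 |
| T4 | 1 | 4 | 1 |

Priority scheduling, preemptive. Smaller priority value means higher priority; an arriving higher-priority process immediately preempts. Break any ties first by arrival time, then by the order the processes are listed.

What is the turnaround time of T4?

4

Timeline: | T1 0-1 | T4 1-5 | T1 5-10 | T3 10-18 | T2 18-19 |
Completion: T1=10  T2=19  T3=18  T4=5
Turnaround (C−A): T1=10  T2=12  T3=11  T4=4
Turnaround(T4) = completion − arrival = 5 − 1 = 4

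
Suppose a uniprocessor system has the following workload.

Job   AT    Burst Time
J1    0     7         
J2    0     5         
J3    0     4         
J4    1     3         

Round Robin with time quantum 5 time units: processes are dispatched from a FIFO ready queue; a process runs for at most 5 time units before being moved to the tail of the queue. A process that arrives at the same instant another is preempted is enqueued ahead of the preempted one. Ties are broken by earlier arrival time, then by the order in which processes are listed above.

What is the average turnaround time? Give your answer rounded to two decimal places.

14.75

Gantt: | J1 0-5 | J2 5-10 | J3 10-14 | J4 14-17 | J1 17-19 |
Completion: J1=19  J2=10  J3=14  J4=17
Turnaround times: J1=19, J2=10, J3=14, J4=16
Average turnaround = (19+10+14+16) / 4 = 59/4 = 14.75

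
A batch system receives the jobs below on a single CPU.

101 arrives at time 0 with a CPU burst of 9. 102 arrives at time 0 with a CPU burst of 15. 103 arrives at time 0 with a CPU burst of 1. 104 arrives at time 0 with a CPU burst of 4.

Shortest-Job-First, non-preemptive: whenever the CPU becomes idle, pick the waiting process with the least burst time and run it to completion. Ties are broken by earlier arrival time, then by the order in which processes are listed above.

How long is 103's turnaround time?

1

Gantt: | 103 0-1 | 104 1-5 | 101 5-14 | 102 14-29 |
Completion: 101=14  102=29  103=1  104=5
Turnaround(103) = completion − arrival = 1 − 0 = 1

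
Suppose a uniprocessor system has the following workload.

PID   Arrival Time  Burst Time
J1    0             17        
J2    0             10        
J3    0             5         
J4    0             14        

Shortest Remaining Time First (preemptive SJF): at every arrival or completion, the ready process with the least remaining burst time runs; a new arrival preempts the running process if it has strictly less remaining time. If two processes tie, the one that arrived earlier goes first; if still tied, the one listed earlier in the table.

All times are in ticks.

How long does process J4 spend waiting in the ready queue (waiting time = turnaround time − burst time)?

Gantt: | J3 0-5 | J2 5-15 | J4 15-29 | J1 29-46 |
Completion: J1=46  J2=15  J3=5  J4=29
Waiting(J4) = turnaround − burst = 29 − 14 = 15

15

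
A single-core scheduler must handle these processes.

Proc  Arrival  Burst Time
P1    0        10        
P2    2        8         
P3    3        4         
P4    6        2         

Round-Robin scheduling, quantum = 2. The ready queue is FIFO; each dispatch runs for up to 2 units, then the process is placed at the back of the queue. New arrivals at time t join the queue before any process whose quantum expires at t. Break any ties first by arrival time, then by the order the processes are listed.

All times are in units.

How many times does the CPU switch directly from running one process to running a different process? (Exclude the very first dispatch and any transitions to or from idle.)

Gantt: | P1 0-2 | P2 2-4 | P1 4-6 | P3 6-8 | P2 8-10 | P4 10-12 | P1 12-14 | P3 14-16 | P2 16-18 | P1 18-20 | P2 20-22 | P1 22-24 |
Completion: P1=24  P2=22  P3=16  P4=12

11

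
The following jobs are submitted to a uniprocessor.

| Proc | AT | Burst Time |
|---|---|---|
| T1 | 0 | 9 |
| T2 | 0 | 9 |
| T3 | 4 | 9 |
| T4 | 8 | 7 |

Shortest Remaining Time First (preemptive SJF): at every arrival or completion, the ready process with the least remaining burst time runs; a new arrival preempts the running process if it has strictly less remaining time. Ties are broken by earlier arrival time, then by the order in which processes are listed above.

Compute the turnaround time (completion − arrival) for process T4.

8

Gantt: | T1 0-9 | T4 9-16 | T2 16-25 | T3 25-34 |
Completion: T1=9  T2=25  T3=34  T4=16
Turnaround(T4) = completion − arrival = 16 − 8 = 8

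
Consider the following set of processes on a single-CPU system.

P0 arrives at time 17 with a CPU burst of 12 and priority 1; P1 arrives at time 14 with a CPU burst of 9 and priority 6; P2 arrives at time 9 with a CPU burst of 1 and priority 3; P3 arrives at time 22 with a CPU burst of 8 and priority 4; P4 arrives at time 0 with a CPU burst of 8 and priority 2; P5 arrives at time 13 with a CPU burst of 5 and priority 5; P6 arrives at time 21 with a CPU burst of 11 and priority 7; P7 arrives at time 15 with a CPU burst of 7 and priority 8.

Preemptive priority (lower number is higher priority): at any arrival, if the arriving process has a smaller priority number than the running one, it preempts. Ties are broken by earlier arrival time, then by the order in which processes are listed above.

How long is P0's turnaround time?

12

Schedule: | P4 0-8 | idle 8-9 | P2 9-10 | idle 10-13 | P5 13-17 | P0 17-29 | P3 29-37 | P5 37-38 | P1 38-47 | P6 47-58 | P7 58-65 |
Completion: P0=29  P1=47  P2=10  P3=37  P4=8  P5=38  P6=58  P7=65
Turnaround (C−A): P0=12  P1=33  P2=1  P3=15  P4=8  P5=25  P6=37  P7=50
Turnaround(P0) = completion − arrival = 29 − 17 = 12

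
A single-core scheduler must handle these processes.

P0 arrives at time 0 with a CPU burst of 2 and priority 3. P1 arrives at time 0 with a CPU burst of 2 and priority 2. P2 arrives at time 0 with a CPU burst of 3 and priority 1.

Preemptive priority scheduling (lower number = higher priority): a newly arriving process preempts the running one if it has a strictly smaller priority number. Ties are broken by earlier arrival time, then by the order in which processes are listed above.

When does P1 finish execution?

5

Timeline: | P2 0-3 | P1 3-5 | P0 5-7 |
Completion: P0=7  P1=5  P2=3
Turnaround (C−A): P0=7  P1=5  P2=3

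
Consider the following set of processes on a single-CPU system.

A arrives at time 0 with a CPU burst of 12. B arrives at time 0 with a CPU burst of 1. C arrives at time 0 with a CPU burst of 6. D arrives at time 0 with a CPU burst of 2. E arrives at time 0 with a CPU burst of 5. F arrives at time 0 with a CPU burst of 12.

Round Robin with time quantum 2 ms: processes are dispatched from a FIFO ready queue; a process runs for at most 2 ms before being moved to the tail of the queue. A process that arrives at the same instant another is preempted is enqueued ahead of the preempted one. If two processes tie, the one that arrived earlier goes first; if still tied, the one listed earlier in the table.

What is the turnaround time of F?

38

Gantt: | A 0-2 | B 2-3 | C 3-5 | D 5-7 | E 7-9 | F 9-11 | A 11-13 | C 13-15 | E 15-17 | F 17-19 | A 19-21 | C 21-23 | E 23-24 | F 24-26 | A 26-28 | F 28-30 | A 30-32 | F 32-34 | A 34-36 | F 36-38 |
Completion: A=36  B=3  C=23  D=7  E=24  F=38
Turnaround(F) = completion − arrival = 38 − 0 = 38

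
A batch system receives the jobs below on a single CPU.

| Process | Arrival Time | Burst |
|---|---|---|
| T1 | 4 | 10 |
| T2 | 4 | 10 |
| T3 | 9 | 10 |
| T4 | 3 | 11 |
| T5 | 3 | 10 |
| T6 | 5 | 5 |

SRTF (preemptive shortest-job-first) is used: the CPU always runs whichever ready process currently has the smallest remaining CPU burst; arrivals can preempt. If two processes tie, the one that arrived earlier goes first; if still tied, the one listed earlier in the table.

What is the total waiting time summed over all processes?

117

Timeline: | idle 0-3 | T5 3-5 | T6 5-10 | T5 10-18 | T1 18-28 | T2 28-38 | T3 38-48 | T4 48-59 |
Completion: T1=28  T2=38  T3=48  T4=59  T5=18  T6=10
Turnaround (C−A): T1=24  T2=34  T3=39  T4=56  T5=15  T6=5
Waiting = turnaround − burst: T1=14, T2=24, T3=29, T4=45, T5=5, T6=0
Total waiting = 14 + 24 + 29 + 45 + 5 + 0 = 117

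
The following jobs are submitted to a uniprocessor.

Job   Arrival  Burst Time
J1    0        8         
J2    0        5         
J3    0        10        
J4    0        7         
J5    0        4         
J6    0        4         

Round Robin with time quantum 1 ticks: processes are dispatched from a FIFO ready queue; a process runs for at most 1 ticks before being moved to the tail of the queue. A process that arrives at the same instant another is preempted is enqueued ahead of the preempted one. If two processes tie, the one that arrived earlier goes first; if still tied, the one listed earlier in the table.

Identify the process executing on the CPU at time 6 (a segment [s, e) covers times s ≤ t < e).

Timeline: | J1 0-1 | J2 1-2 | J3 2-3 | J4 3-4 | J5 4-5 | J6 5-6 | J1 6-7 | J2 7-8 | J3 8-9 | J4 9-10 | J5 10-11 | J6 11-12 | J1 12-13 | J2 13-14 | J3 14-15 | J4 15-16 | J5 16-17 | J6 17-18 | J1 18-19 | J2 19-20 | J3 20-21 | J4 21-22 | J5 22-23 | J6 23-24 | J1 24-25 | J2 25-26 | J3 26-27 | J4 27-28 | J1 28-29 | J3 29-30 | J4 30-31 | J1 31-32 | J3 32-33 | J4 33-34 | J1 34-35 | J3 35-38 |
Completion: J1=35  J2=26  J3=38  J4=34  J5=23  J6=24
Turnaround (C−A): J1=35  J2=26  J3=38  J4=34  J5=23  J6=24

J1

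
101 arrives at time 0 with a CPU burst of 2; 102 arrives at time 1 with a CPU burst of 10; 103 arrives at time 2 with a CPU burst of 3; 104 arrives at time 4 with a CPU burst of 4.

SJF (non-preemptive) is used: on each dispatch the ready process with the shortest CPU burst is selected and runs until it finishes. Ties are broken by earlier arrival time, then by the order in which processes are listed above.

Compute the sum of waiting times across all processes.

9

Schedule: | 101 0-2 | 103 2-5 | 104 5-9 | 102 9-19 |
Completion: 101=2  102=19  103=5  104=9
Waiting = turnaround − burst: 101=0, 102=8, 103=0, 104=1
Total waiting = 0 + 8 + 0 + 1 = 9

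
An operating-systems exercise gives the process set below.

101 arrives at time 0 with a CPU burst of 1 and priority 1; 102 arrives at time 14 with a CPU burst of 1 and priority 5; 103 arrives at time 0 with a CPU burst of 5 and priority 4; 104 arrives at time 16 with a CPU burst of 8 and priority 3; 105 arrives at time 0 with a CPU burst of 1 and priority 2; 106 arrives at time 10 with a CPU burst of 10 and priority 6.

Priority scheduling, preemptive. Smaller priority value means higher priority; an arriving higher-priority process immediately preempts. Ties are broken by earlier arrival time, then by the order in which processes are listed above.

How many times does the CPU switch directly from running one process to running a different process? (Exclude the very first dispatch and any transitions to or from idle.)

Timeline: | 101 0-1 | 105 1-2 | 103 2-7 | idle 7-10 | 106 10-14 | 102 14-15 | 106 15-16 | 104 16-24 | 106 24-29 |
Completion: 101=1  102=15  103=7  104=24  105=2  106=29

6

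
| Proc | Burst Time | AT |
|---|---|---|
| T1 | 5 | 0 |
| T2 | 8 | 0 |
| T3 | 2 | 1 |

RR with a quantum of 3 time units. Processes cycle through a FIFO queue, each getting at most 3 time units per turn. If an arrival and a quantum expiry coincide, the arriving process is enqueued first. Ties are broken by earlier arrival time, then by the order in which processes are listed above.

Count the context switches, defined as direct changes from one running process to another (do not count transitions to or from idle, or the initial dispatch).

Gantt: | T1 0-3 | T2 3-6 | T3 6-8 | T1 8-10 | T2 10-15 |
Completion: T1=10  T2=15  T3=8

4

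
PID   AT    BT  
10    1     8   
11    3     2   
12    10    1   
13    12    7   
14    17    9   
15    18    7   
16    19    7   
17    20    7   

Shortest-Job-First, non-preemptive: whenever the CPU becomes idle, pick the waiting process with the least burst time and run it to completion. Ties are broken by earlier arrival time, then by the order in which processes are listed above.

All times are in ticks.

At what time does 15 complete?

Timeline: | idle 0-1 | 10 1-9 | 11 9-11 | 12 11-12 | 13 12-19 | 15 19-26 | 16 26-33 | 17 33-40 | 14 40-49 |
Completion: 10=9  11=11  12=12  13=19  14=49  15=26  16=33  17=40

26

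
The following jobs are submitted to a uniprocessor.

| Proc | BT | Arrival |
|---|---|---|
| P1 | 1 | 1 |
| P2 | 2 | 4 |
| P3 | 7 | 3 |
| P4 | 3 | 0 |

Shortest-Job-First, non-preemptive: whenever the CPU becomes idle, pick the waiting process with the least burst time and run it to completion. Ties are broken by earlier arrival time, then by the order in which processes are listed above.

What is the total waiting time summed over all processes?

5

Gantt: | P4 0-3 | P1 3-4 | P2 4-6 | P3 6-13 |
Completion: P1=4  P2=6  P3=13  P4=3
Turnaround (C−A): P1=3  P2=2  P3=10  P4=3
Waiting = turnaround − burst: P1=2, P2=0, P3=3, P4=0
Total waiting = 2 + 0 + 3 + 0 = 5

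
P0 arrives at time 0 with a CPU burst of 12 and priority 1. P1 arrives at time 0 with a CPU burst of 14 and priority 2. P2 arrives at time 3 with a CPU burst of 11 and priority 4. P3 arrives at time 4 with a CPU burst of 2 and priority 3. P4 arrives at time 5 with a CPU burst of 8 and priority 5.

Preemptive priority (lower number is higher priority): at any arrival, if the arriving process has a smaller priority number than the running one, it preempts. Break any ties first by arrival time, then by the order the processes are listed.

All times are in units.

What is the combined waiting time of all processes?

93

Schedule: | P0 0-12 | P1 12-26 | P3 26-28 | P2 28-39 | P4 39-47 |
Completion: P0=12  P1=26  P2=39  P3=28  P4=47
Turnaround (C−A): P0=12  P1=26  P2=36  P3=24  P4=42
Waiting = turnaround − burst: P0=0, P1=12, P2=25, P3=22, P4=34
Total waiting = 0 + 12 + 25 + 22 + 34 = 93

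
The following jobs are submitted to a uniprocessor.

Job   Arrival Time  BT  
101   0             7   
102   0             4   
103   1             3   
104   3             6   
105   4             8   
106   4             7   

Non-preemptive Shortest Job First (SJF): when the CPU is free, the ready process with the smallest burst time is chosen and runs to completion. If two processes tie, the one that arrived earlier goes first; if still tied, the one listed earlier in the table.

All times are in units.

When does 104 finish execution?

13

Gantt: | 102 0-4 | 103 4-7 | 104 7-13 | 101 13-20 | 106 20-27 | 105 27-35 |
Completion: 101=20  102=4  103=7  104=13  105=35  106=27
Turnaround (C−A): 101=20  102=4  103=6  104=10  105=31  106=23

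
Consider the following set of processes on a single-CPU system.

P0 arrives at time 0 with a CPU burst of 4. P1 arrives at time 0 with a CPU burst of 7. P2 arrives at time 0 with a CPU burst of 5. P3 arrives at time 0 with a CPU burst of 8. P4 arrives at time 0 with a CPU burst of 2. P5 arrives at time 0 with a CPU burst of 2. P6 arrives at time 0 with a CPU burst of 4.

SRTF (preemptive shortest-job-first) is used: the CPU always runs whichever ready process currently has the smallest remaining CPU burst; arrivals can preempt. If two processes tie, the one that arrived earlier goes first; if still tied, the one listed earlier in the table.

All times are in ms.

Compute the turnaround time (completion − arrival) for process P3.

32

Gantt: | P4 0-2 | P5 2-4 | P0 4-8 | P6 8-12 | P2 12-17 | P1 17-24 | P3 24-32 |
Completion: P0=8  P1=24  P2=17  P3=32  P4=2  P5=4  P6=12
Turnaround (C−A): P0=8  P1=24  P2=17  P3=32  P4=2  P5=4  P6=12
Turnaround(P3) = completion − arrival = 32 − 0 = 32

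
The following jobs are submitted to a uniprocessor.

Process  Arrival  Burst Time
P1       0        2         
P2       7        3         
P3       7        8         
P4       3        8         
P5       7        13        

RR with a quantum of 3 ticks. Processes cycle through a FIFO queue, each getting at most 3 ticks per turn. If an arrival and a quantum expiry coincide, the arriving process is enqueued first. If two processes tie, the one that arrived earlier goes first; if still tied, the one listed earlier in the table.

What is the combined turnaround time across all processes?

Gantt: | P1 0-2 | idle 2-3 | P4 3-9 | P2 9-12 | P3 12-15 | P5 15-18 | P4 18-20 | P3 20-23 | P5 23-26 | P3 26-28 | P5 28-35 |
Completion: P1=2  P2=12  P3=28  P4=20  P5=35
Turnaround = completion − arrival: P1=2, P2=5, P3=21, P4=17, P5=28
Total turnaround = 2 + 5 + 21 + 17 + 28 = 73

73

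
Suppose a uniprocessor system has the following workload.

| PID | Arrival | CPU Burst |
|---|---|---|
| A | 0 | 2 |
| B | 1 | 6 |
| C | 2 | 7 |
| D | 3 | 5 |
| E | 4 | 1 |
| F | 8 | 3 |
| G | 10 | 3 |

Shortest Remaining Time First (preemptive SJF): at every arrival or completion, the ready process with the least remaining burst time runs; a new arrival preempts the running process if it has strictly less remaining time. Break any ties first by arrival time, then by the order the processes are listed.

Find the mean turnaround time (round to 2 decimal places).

8.86

Gantt: | A 0-2 | B 2-4 | E 4-5 | B 5-9 | F 9-12 | G 12-15 | D 15-20 | C 20-27 |
Completion: A=2  B=9  C=27  D=20  E=5  F=12  G=15
Turnaround (C−A): A=2  B=8  C=25  D=17  E=1  F=4  G=5
Turnaround times: A=2, B=8, C=25, D=17, E=1, F=4, G=5
Average turnaround = (2+8+25+17+1+4+5) / 7 = 62/7 = 8.86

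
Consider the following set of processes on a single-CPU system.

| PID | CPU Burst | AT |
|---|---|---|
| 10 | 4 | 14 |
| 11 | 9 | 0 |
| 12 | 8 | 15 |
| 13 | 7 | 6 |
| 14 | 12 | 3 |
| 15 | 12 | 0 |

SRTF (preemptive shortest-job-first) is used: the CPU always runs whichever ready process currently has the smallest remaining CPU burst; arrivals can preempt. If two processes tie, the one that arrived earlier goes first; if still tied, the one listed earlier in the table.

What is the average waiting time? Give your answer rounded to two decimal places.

Timeline: | 11 0-9 | 13 9-16 | 10 16-20 | 12 20-28 | 15 28-40 | 14 40-52 |
Completion: 10=20  11=9  12=28  13=16  14=52  15=40
Turnaround (C−A): 10=6  11=9  12=13  13=10  14=49  15=40
Waiting times: 10=2, 11=0, 12=5, 13=3, 14=37, 15=28
Average waiting = (2+0+5+3+37+28) / 6 = 75/6 = 12.50

12.50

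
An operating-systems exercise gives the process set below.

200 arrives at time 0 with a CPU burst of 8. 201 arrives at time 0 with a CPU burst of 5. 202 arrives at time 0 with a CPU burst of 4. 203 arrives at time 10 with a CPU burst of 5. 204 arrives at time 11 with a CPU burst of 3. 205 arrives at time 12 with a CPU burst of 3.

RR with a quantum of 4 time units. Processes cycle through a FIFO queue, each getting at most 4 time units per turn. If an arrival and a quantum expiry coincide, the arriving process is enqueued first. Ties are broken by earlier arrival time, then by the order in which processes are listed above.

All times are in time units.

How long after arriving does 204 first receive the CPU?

10

Timeline: | 200 0-4 | 201 4-8 | 202 8-12 | 200 12-16 | 201 16-17 | 203 17-21 | 204 21-24 | 205 24-27 | 203 27-28 |
Completion: 200=16  201=17  202=12  203=28  204=24  205=27
Response(204) = first start − arrival = 21 − 11 = 10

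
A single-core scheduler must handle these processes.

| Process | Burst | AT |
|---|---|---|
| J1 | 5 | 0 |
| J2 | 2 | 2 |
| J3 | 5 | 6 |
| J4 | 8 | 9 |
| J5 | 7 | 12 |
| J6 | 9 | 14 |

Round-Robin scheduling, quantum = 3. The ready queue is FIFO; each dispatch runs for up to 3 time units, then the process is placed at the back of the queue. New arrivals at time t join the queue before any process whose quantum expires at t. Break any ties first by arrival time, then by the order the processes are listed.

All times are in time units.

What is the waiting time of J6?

Schedule: | J1 0-3 | J2 3-5 | J1 5-7 | J3 7-10 | J4 10-13 | J3 13-15 | J5 15-18 | J4 18-21 | J6 21-24 | J5 24-27 | J4 27-29 | J6 29-32 | J5 32-33 | J6 33-36 |
Completion: J1=7  J2=5  J3=15  J4=29  J5=33  J6=36
Turnaround (C−A): J1=7  J2=3  J3=9  J4=20  J5=21  J6=22
Waiting(J6) = turnaround − burst = 22 − 9 = 13

13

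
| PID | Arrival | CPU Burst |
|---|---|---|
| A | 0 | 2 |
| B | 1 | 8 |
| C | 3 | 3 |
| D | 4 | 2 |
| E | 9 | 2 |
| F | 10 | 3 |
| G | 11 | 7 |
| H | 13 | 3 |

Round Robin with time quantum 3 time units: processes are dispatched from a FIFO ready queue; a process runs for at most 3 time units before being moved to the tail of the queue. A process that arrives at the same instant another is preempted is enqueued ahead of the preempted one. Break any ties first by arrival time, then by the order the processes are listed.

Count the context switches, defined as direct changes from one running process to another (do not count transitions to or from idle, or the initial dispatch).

10

Gantt: | A 0-2 | B 2-5 | C 5-8 | D 8-10 | B 10-13 | E 13-15 | F 15-18 | G 18-21 | H 21-24 | B 24-26 | G 26-30 |
Completion: A=2  B=26  C=8  D=10  E=15  F=18  G=30  H=24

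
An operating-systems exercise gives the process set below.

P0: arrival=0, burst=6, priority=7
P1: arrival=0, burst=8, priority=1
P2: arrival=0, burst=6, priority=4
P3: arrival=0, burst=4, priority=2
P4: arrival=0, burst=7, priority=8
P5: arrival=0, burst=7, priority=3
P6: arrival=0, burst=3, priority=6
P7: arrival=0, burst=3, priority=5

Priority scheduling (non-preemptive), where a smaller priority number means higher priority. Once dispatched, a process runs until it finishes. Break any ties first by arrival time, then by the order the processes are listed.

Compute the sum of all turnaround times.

204

Gantt: | P1 0-8 | P3 8-12 | P5 12-19 | P2 19-25 | P7 25-28 | P6 28-31 | P0 31-37 | P4 37-44 |
Completion: P0=37  P1=8  P2=25  P3=12  P4=44  P5=19  P6=31  P7=28
Turnaround = completion − arrival: P0=37, P1=8, P2=25, P3=12, P4=44, P5=19, P6=31, P7=28
Total turnaround = 37 + 8 + 25 + 12 + 44 + 19 + 31 + 28 = 204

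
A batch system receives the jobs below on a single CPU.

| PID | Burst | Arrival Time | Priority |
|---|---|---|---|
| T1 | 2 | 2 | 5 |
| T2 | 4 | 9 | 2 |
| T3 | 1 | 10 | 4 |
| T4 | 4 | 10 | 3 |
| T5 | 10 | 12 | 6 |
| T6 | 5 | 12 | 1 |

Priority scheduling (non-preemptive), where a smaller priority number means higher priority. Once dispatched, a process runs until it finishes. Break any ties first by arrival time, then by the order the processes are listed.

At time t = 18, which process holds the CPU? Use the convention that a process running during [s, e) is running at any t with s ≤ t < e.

Schedule: | idle 0-2 | T1 2-4 | idle 4-9 | T2 9-13 | T6 13-18 | T4 18-22 | T3 22-23 | T5 23-33 |
Completion: T1=4  T2=13  T3=23  T4=22  T5=33  T6=18
Turnaround (C−A): T1=2  T2=4  T3=13  T4=12  T5=21  T6=6

T4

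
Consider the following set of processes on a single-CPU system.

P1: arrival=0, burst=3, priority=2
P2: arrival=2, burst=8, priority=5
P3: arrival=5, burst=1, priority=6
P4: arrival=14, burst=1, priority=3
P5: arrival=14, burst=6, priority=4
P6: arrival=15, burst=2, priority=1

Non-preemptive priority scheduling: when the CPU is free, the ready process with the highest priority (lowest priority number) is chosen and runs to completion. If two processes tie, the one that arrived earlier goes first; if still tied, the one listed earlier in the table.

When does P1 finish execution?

Timeline: | P1 0-3 | P2 3-11 | P3 11-12 | idle 12-14 | P4 14-15 | P6 15-17 | P5 17-23 |
Completion: P1=3  P2=11  P3=12  P4=15  P5=23  P6=17
Turnaround (C−A): P1=3  P2=9  P3=7  P4=1  P5=9  P6=2

3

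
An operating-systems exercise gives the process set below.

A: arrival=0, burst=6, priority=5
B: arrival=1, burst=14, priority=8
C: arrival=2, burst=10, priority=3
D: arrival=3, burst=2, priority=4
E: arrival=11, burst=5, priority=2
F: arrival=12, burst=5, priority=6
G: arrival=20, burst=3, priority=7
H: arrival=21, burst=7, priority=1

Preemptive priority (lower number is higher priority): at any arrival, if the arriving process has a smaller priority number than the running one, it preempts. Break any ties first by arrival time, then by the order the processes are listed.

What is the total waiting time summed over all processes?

113

Gantt: | A 0-2 | C 2-11 | E 11-16 | C 16-17 | D 17-19 | A 19-21 | H 21-28 | A 28-30 | F 30-35 | G 35-38 | B 38-52 |
Completion: A=30  B=52  C=17  D=19  E=16  F=35  G=38  H=28
Turnaround (C−A): A=30  B=51  C=15  D=16  E=5  F=23  G=18  H=7
Waiting = turnaround − burst: A=24, B=37, C=5, D=14, E=0, F=18, G=15, H=0
Total waiting = 24 + 37 + 5 + 14 + 0 + 18 + 15 + 0 = 113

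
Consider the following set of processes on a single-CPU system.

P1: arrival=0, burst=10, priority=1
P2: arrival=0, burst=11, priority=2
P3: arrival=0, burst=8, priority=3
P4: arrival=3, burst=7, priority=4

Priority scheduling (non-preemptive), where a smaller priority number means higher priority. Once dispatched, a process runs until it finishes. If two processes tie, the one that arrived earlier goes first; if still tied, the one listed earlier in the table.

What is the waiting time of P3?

21

Timeline: | P1 0-10 | P2 10-21 | P3 21-29 | P4 29-36 |
Completion: P1=10  P2=21  P3=29  P4=36
Turnaround (C−A): P1=10  P2=21  P3=29  P4=33
Waiting(P3) = turnaround − burst = 29 − 8 = 21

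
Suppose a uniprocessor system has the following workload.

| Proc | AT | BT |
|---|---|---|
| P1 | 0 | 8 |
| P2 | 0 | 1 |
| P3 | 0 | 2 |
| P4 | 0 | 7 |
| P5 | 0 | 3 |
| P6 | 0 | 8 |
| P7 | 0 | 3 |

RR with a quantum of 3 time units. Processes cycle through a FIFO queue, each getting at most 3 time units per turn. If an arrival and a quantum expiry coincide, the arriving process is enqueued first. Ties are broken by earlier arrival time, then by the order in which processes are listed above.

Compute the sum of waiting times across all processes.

99

Timeline: | P1 0-3 | P2 3-4 | P3 4-6 | P4 6-9 | P5 9-12 | P6 12-15 | P7 15-18 | P1 18-21 | P4 21-24 | P6 24-27 | P1 27-29 | P4 29-30 | P6 30-32 |
Completion: P1=29  P2=4  P3=6  P4=30  P5=12  P6=32  P7=18
Waiting = turnaround − burst: P1=21, P2=3, P3=4, P4=23, P5=9, P6=24, P7=15
Total waiting = 21 + 3 + 4 + 23 + 9 + 24 + 15 = 99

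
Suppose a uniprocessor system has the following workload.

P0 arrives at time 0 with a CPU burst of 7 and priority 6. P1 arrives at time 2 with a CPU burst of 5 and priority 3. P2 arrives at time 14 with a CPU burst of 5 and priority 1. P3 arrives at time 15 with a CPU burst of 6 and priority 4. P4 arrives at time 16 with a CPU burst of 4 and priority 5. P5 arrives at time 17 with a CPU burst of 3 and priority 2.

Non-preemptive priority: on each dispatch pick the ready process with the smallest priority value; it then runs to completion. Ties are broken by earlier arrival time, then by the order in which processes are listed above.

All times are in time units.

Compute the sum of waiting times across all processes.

Gantt: | P0 0-7 | P1 7-12 | idle 12-14 | P2 14-19 | P5 19-22 | P3 22-28 | P4 28-32 |
Completion: P0=7  P1=12  P2=19  P3=28  P4=32  P5=22
Waiting = turnaround − burst: P0=0, P1=5, P2=0, P3=7, P4=12, P5=2
Total waiting = 0 + 5 + 0 + 7 + 12 + 2 = 26

26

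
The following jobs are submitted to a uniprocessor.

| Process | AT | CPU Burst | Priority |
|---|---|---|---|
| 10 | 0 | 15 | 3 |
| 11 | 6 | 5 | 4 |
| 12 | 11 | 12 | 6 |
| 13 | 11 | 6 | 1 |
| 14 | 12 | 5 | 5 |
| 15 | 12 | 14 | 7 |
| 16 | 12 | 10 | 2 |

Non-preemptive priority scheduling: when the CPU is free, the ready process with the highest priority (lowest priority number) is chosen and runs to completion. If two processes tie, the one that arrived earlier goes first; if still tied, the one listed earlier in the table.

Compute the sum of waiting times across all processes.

133

Gantt: | 10 0-15 | 13 15-21 | 16 21-31 | 11 31-36 | 14 36-41 | 12 41-53 | 15 53-67 |
Completion: 10=15  11=36  12=53  13=21  14=41  15=67  16=31
Turnaround (C−A): 10=15  11=30  12=42  13=10  14=29  15=55  16=19
Waiting = turnaround − burst: 10=0, 11=25, 12=30, 13=4, 14=24, 15=41, 16=9
Total waiting = 0 + 25 + 30 + 4 + 24 + 41 + 9 = 133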